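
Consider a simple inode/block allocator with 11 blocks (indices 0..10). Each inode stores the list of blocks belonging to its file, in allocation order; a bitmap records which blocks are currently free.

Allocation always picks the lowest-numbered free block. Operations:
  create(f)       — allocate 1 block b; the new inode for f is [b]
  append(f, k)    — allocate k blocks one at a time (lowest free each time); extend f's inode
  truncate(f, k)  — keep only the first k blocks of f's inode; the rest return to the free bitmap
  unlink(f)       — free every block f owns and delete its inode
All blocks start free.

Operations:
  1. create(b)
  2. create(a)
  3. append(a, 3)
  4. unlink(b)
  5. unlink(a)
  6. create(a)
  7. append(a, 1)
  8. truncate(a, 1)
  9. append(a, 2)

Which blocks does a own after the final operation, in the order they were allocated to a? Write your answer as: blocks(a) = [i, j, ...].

after create(b) → b:[0]  free=[F..........]
after create(a) → a:[1], b:[0]  free=[FF.........]
after append(a, 3) → a:[1, 2, 3, 4], b:[0]  free=[FFFFF......]
after unlink(b) → a:[1, 2, 3, 4]  free=[.FFFF......]
after unlink(a) →   free=[...........]
after create(a) → a:[0]  free=[F..........]
after append(a, 1) → a:[0, 1]  free=[FF.........]
after truncate(a, 1) → a:[0]  free=[F..........]
after append(a, 2) → a:[0, 1, 2]  free=[FFF........]

blocks(a) = [0, 1, 2]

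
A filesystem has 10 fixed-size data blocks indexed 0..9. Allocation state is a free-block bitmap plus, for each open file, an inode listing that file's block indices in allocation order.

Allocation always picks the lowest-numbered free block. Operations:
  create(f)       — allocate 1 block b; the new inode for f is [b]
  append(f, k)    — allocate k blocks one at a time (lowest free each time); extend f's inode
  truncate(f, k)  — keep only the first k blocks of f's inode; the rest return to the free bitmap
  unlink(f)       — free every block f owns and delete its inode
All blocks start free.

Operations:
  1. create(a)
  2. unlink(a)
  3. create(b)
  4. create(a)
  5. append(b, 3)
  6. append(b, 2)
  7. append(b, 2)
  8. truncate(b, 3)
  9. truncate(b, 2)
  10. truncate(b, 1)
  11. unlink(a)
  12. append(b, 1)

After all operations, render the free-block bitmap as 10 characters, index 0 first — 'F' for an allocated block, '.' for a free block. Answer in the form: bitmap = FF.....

[1] create(a) — a=0 (map F.........)
[2] unlink(a) —  (map ..........)
[3] create(b) — b=0 (map F.........)
[4] create(a) — a=1 b=0 (map FF........)
[5] append(b, 3) — a=1 b=0,2,3,4 (map FFFFF.....)
[6] append(b, 2) — a=1 b=0,2,3,4,5,6 (map FFFFFFF...)
[7] append(b, 2) — a=1 b=0,2,3,4,5,6,7,8 (map FFFFFFFFF.)
[8] truncate(b, 3) — a=1 b=0,2,3 (map FFFF......)
[9] truncate(b, 2) — a=1 b=0,2 (map FFF.......)
[10] truncate(b, 1) — a=1 b=0 (map FF........)
[11] unlink(a) — b=0 (map F.........)
[12] append(b, 1) — b=0,1 (map FF........)

bitmap = FF........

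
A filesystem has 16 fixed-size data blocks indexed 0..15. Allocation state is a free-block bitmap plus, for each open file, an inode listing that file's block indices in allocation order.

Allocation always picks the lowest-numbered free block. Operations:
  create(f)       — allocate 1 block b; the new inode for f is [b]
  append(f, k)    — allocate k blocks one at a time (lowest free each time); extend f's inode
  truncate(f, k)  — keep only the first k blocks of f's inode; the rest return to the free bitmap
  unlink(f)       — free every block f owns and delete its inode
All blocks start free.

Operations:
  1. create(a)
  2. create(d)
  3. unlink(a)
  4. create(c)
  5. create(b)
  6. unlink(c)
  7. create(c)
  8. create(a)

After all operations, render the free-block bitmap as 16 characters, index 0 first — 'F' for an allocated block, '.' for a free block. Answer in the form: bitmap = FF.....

bitmap = FFFF............

  1. create(a)  ⇒  F...............  {a→[0]}
  2. create(d)  ⇒  FF..............  {a→[0]; d→[1]}
  3. unlink(a)  ⇒  .F..............  {d→[1]}
  4. create(c)  ⇒  FF..............  {c→[0]; d→[1]}
  5. create(b)  ⇒  FFF.............  {b→[2]; c→[0]; d→[1]}
  6. unlink(c)  ⇒  .FF.............  {b→[2]; d→[1]}
  7. create(c)  ⇒  FFF.............  {b→[2]; c→[0]; d→[1]}
  8. create(a)  ⇒  FFFF............  {a→[3]; b→[2]; c→[0]; d→[1]}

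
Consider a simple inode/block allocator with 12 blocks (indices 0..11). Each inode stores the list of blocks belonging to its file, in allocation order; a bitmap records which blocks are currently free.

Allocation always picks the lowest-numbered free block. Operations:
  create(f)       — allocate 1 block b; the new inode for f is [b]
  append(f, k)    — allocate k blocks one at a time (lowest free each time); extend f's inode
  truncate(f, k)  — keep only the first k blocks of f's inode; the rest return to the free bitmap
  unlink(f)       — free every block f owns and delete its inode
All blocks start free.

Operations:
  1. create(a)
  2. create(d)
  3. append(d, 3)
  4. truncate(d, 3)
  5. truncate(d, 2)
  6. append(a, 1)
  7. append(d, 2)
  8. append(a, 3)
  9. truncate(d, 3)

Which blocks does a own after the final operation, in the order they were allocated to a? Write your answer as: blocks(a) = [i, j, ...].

blocks(a) = [0, 3, 6, 7, 8]

after create(a) → a:[0]  free=[F...........]
after create(d) → a:[0], d:[1]  free=[FF..........]
after append(d, 3) → a:[0], d:[1, 2, 3, 4]  free=[FFFFF.......]
after truncate(d, 3) → a:[0], d:[1, 2, 3]  free=[FFFF........]
after truncate(d, 2) → a:[0], d:[1, 2]  free=[FFF.........]
after append(a, 1) → a:[0, 3], d:[1, 2]  free=[FFFF........]
after append(d, 2) → a:[0, 3], d:[1, 2, 4, 5]  free=[FFFFFF......]
after append(a, 3) → a:[0, 3, 6, 7, 8], d:[1, 2, 4, 5]  free=[FFFFFFFFF...]
after truncate(d, 3) → a:[0, 3, 6, 7, 8], d:[1, 2, 4]  free=[FFFFF.FFF...]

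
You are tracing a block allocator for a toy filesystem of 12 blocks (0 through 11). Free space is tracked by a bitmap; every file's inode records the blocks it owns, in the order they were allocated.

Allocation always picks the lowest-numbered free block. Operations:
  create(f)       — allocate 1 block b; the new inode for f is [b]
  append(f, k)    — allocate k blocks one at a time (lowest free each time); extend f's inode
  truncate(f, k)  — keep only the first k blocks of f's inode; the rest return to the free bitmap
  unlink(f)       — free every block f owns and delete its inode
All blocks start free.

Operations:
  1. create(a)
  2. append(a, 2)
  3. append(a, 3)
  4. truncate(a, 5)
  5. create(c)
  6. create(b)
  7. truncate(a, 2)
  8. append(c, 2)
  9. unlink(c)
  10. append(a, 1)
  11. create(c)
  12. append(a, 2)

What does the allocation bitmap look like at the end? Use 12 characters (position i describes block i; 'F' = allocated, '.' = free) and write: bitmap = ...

[1] create(a) — a=0 (map F...........)
[2] append(a, 2) — a=0,1,2 (map FFF.........)
[3] append(a, 3) — a=0,1,2,3,4,5 (map FFFFFF......)
[4] truncate(a, 5) — a=0,1,2,3,4 (map FFFFF.......)
[5] create(c) — a=0,1,2,3,4 c=5 (map FFFFFF......)
[6] create(b) — a=0,1,2,3,4 b=6 c=5 (map FFFFFFF.....)
[7] truncate(a, 2) — a=0,1 b=6 c=5 (map FF...FF.....)
[8] append(c, 2) — a=0,1 b=6 c=5,2,3 (map FFFF.FF.....)
[9] unlink(c) — a=0,1 b=6 (map FF....F.....)
[10] append(a, 1) — a=0,1,2 b=6 (map FFF...F.....)
[11] create(c) — a=0,1,2 b=6 c=3 (map FFFF..F.....)
[12] append(a, 2) — a=0,1,2,4,5 b=6 c=3 (map FFFFFFF.....)

bitmap = FFFFFFF.....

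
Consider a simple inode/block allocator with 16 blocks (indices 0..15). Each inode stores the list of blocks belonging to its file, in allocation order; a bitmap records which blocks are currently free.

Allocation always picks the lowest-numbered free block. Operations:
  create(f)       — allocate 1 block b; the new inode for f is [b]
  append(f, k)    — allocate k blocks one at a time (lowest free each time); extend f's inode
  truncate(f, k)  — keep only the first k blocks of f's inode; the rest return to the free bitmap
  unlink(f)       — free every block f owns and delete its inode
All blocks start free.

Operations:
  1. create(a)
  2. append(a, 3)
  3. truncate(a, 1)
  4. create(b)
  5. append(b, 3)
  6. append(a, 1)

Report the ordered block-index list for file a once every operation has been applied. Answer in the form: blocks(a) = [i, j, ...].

blocks(a) = [0, 5]

after create(a) → a:[0]  free=[F...............]
after append(a, 3) → a:[0, 1, 2, 3]  free=[FFFF............]
after truncate(a, 1) → a:[0]  free=[F...............]
after create(b) → a:[0], b:[1]  free=[FF..............]
after append(b, 3) → a:[0], b:[1, 2, 3, 4]  free=[FFFFF...........]
after append(a, 1) → a:[0, 5], b:[1, 2, 3, 4]  free=[FFFFFF..........]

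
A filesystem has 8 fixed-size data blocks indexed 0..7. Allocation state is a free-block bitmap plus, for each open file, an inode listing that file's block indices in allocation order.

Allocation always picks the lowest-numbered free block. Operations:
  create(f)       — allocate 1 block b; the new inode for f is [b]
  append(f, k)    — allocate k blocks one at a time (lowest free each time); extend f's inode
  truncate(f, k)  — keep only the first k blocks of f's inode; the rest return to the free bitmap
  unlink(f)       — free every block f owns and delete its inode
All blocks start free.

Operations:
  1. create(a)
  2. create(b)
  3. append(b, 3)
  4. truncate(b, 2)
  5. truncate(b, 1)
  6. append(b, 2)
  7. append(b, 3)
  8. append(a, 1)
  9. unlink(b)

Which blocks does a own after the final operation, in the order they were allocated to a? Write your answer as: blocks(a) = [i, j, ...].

blocks(a) = [0, 7]

after create(a) → a:[0]  free=[F.......]
after create(b) → a:[0], b:[1]  free=[FF......]
after append(b, 3) → a:[0], b:[1, 2, 3, 4]  free=[FFFFF...]
after truncate(b, 2) → a:[0], b:[1, 2]  free=[FFF.....]
after truncate(b, 1) → a:[0], b:[1]  free=[FF......]
after append(b, 2) → a:[0], b:[1, 2, 3]  free=[FFFF....]
after append(b, 3) → a:[0], b:[1, 2, 3, 4, 5, 6]  free=[FFFFFFF.]
after append(a, 1) → a:[0, 7], b:[1, 2, 3, 4, 5, 6]  free=[FFFFFFFF]
after unlink(b) → a:[0, 7]  free=[F......F]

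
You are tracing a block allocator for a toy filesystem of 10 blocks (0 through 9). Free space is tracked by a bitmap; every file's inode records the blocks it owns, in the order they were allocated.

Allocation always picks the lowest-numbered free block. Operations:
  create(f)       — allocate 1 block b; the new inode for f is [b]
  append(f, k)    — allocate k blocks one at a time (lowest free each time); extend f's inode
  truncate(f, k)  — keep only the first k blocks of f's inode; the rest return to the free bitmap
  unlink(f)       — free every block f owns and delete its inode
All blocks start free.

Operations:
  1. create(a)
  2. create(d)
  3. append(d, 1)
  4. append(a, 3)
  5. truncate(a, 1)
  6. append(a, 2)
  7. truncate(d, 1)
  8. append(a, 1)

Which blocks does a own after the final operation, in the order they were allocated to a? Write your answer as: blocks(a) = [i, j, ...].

blocks(a) = [0, 3, 4, 2]

  1. create(a)  ⇒  F.........  {a→[0]}
  2. create(d)  ⇒  FF........  {a→[0]; d→[1]}
  3. append(d, 1)  ⇒  FFF.......  {a→[0]; d→[1, 2]}
  4. append(a, 3)  ⇒  FFFFFF....  {a→[0, 3, 4, 5]; d→[1, 2]}
  5. truncate(a, 1)  ⇒  FFF.......  {a→[0]; d→[1, 2]}
  6. append(a, 2)  ⇒  FFFFF.....  {a→[0, 3, 4]; d→[1, 2]}
  7. truncate(d, 1)  ⇒  FF.FF.....  {a→[0, 3, 4]; d→[1]}
  8. append(a, 1)  ⇒  FFFFF.....  {a→[0, 3, 4, 2]; d→[1]}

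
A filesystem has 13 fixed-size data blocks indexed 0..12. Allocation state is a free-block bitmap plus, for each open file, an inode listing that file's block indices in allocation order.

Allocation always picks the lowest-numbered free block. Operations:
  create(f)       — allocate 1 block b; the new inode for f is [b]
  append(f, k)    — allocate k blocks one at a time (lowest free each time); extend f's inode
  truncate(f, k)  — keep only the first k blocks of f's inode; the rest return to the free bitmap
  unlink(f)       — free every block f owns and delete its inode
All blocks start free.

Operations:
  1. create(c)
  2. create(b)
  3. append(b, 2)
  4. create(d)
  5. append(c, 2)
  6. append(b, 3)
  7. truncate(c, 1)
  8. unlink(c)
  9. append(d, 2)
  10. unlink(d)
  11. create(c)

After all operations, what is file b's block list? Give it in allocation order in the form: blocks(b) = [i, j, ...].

[1] create(c) — c=0 (map F............)
[2] create(b) — b=1 c=0 (map FF...........)
[3] append(b, 2) — b=1,2,3 c=0 (map FFFF.........)
[4] create(d) — b=1,2,3 c=0 d=4 (map FFFFF........)
[5] append(c, 2) — b=1,2,3 c=0,5,6 d=4 (map FFFFFFF......)
[6] append(b, 3) — b=1,2,3,7,8,9 c=0,5,6 d=4 (map FFFFFFFFFF...)
[7] truncate(c, 1) — b=1,2,3,7,8,9 c=0 d=4 (map FFFFF..FFF...)
[8] unlink(c) — b=1,2,3,7,8,9 d=4 (map .FFFF..FFF...)
[9] append(d, 2) — b=1,2,3,7,8,9 d=4,0,5 (map FFFFFF.FFF...)
[10] unlink(d) — b=1,2,3,7,8,9 (map .FFF...FFF...)
[11] create(c) — b=1,2,3,7,8,9 c=0 (map FFFF...FFF...)

blocks(b) = [1, 2, 3, 7, 8, 9]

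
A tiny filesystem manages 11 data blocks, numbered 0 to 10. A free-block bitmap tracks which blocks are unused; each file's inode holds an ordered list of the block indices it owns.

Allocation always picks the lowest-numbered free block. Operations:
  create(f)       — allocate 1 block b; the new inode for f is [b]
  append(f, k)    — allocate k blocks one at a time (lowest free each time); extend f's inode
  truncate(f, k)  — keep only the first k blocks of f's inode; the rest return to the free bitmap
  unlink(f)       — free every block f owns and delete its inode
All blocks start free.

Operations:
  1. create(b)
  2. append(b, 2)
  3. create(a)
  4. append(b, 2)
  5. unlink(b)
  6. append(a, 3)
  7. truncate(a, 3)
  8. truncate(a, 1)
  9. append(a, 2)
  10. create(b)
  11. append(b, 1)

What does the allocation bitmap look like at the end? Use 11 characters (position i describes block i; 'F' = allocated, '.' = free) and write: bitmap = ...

after create(b) → b:[0]  free=[F..........]
after append(b, 2) → b:[0, 1, 2]  free=[FFF........]
after create(a) → a:[3], b:[0, 1, 2]  free=[FFFF.......]
after append(b, 2) → a:[3], b:[0, 1, 2, 4, 5]  free=[FFFFFF.....]
after unlink(b) → a:[3]  free=[...F.......]
after append(a, 3) → a:[3, 0, 1, 2]  free=[FFFF.......]
after truncate(a, 3) → a:[3, 0, 1]  free=[FF.F.......]
after truncate(a, 1) → a:[3]  free=[...F.......]
after append(a, 2) → a:[3, 0, 1]  free=[FF.F.......]
after create(b) → a:[3, 0, 1], b:[2]  free=[FFFF.......]
after append(b, 1) → a:[3, 0, 1], b:[2, 4]  free=[FFFFF......]

bitmap = FFFFF......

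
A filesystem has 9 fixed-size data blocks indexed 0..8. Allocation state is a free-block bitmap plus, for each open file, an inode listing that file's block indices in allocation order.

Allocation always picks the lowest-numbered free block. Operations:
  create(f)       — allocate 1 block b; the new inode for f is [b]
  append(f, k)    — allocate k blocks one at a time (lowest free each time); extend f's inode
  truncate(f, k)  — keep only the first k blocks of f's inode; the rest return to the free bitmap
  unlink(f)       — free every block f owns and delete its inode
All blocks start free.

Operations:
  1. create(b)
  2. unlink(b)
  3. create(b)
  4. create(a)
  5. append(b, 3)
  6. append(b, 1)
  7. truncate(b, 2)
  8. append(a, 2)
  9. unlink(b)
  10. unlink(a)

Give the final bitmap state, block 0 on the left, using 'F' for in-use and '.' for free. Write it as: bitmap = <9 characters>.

[1] create(b) — b=0 (map F........)
[2] unlink(b) —  (map .........)
[3] create(b) — b=0 (map F........)
[4] create(a) — a=1 b=0 (map FF.......)
[5] append(b, 3) — a=1 b=0,2,3,4 (map FFFFF....)
[6] append(b, 1) — a=1 b=0,2,3,4,5 (map FFFFFF...)
[7] truncate(b, 2) — a=1 b=0,2 (map FFF......)
[8] append(a, 2) — a=1,3,4 b=0,2 (map FFFFF....)
[9] unlink(b) — a=1,3,4 (map .F.FF....)
[10] unlink(a) —  (map .........)

bitmap = .........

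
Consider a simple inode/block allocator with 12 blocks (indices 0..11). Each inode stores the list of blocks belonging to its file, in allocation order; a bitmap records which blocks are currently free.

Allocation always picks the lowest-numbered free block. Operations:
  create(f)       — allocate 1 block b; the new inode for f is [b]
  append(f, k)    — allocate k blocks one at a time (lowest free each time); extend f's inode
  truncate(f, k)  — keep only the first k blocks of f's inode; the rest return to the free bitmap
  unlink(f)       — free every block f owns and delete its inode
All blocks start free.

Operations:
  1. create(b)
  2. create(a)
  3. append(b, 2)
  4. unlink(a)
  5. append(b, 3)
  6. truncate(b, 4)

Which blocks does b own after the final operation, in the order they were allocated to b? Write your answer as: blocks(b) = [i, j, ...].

  1. create(b)  ⇒  F...........  {b→[0]}
  2. create(a)  ⇒  FF..........  {a→[1]; b→[0]}
  3. append(b, 2)  ⇒  FFFF........  {a→[1]; b→[0, 2, 3]}
  4. unlink(a)  ⇒  F.FF........  {b→[0, 2, 3]}
  5. append(b, 3)  ⇒  FFFFFF......  {b→[0, 2, 3, 1, 4, 5]}
  6. truncate(b, 4)  ⇒  FFFF........  {b→[0, 2, 3, 1]}

blocks(b) = [0, 2, 3, 1]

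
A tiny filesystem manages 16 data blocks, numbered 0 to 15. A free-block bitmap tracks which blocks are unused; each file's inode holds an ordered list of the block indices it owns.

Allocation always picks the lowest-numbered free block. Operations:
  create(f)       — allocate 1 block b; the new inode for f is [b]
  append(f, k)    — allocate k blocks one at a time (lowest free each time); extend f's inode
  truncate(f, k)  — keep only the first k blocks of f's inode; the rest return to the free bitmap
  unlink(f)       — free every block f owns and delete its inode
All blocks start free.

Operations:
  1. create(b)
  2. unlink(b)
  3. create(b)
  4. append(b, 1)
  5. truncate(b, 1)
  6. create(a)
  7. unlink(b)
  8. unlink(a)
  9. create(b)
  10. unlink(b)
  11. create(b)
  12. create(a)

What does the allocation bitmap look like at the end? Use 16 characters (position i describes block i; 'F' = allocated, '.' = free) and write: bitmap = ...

create(b): bitmap=F............... | b=[0]
unlink(b): bitmap=................ | 
create(b): bitmap=F............... | b=[0]
append(b, 1): bitmap=FF.............. | b=[0, 1]
truncate(b, 1): bitmap=F............... | b=[0]
create(a): bitmap=FF.............. | a=[1] b=[0]
unlink(b): bitmap=.F.............. | a=[1]
unlink(a): bitmap=................ | 
create(b): bitmap=F............... | b=[0]
unlink(b): bitmap=................ | 
create(b): bitmap=F............... | b=[0]
create(a): bitmap=FF.............. | a=[1] b=[0]

bitmap = FF..............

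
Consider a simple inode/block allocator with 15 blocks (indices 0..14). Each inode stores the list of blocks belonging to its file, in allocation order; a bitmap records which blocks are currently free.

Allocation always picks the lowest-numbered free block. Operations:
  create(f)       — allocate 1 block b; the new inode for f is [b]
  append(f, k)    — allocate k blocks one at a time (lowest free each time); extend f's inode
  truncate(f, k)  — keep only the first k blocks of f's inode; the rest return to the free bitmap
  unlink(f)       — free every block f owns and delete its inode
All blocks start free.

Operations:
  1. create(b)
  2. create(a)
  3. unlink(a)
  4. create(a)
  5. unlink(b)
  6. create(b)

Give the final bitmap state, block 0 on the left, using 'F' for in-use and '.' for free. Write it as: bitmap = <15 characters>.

after create(b) → b:[0]  free=[F..............]
after create(a) → a:[1], b:[0]  free=[FF.............]
after unlink(a) → b:[0]  free=[F..............]
after create(a) → a:[1], b:[0]  free=[FF.............]
after unlink(b) → a:[1]  free=[.F.............]
after create(b) → a:[1], b:[0]  free=[FF.............]

bitmap = FF.............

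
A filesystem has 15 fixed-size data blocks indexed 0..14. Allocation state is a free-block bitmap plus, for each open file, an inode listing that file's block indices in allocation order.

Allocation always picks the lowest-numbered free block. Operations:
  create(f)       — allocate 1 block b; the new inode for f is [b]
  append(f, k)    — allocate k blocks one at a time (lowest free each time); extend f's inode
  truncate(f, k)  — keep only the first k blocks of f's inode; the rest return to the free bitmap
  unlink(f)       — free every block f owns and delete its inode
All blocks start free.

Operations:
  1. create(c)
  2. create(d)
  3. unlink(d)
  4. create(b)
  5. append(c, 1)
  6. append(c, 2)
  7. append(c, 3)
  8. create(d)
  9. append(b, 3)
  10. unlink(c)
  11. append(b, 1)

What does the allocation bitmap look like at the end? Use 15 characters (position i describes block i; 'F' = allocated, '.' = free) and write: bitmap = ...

  1. create(c)  ⇒  F..............  {c→[0]}
  2. create(d)  ⇒  FF.............  {c→[0]; d→[1]}
  3. unlink(d)  ⇒  F..............  {c→[0]}
  4. create(b)  ⇒  FF.............  {b→[1]; c→[0]}
  5. append(c, 1)  ⇒  FFF............  {b→[1]; c→[0, 2]}
  6. append(c, 2)  ⇒  FFFFF..........  {b→[1]; c→[0, 2, 3, 4]}
  7. append(c, 3)  ⇒  FFFFFFFF.......  {b→[1]; c→[0, 2, 3, 4, 5, 6, 7]}
  8. create(d)  ⇒  FFFFFFFFF......  {b→[1]; c→[0, 2, 3, 4, 5, 6, 7]; d→[8]}
  9. append(b, 3)  ⇒  FFFFFFFFFFFF...  {b→[1, 9, 10, 11]; c→[0, 2, 3, 4, 5, 6, 7]; d→[8]}
  10. unlink(c)  ⇒  .F......FFFF...  {b→[1, 9, 10, 11]; d→[8]}
  11. append(b, 1)  ⇒  FF......FFFF...  {b→[1, 9, 10, 11, 0]; d→[8]}

bitmap = FF......FFFF...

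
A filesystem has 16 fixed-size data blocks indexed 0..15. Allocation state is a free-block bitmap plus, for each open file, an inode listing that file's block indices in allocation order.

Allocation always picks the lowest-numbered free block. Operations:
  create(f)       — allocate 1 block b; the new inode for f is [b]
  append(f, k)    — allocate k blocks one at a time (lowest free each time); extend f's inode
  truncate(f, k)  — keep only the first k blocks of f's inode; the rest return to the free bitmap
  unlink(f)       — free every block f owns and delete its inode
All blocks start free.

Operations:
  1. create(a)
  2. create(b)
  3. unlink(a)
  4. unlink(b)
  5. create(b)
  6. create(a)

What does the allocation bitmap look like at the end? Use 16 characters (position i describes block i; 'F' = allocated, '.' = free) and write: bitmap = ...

bitmap = FF..............

create(a): bitmap=F............... | a=[0]
create(b): bitmap=FF.............. | a=[0] b=[1]
unlink(a): bitmap=.F.............. | b=[1]
unlink(b): bitmap=................ | 
create(b): bitmap=F............... | b=[0]
create(a): bitmap=FF.............. | a=[1] b=[0]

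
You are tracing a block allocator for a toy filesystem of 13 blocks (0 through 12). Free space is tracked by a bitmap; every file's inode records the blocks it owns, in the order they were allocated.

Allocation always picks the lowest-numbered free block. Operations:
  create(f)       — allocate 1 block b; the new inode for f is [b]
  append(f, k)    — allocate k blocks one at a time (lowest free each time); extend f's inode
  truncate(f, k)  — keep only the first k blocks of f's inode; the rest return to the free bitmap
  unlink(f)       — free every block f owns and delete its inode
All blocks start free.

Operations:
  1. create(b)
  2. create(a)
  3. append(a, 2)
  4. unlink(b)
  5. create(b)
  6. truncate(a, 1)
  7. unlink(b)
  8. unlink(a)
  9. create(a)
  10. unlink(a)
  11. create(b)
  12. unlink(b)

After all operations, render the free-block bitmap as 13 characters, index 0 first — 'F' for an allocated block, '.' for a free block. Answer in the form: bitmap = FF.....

bitmap = .............

create(b): bitmap=F............ | b=[0]
create(a): bitmap=FF........... | a=[1] b=[0]
append(a, 2): bitmap=FFFF......... | a=[1, 2, 3] b=[0]
unlink(b): bitmap=.FFF......... | a=[1, 2, 3]
create(b): bitmap=FFFF......... | a=[1, 2, 3] b=[0]
truncate(a, 1): bitmap=FF........... | a=[1] b=[0]
unlink(b): bitmap=.F........... | a=[1]
unlink(a): bitmap=............. | 
create(a): bitmap=F............ | a=[0]
unlink(a): bitmap=............. | 
create(b): bitmap=F............ | b=[0]
unlink(b): bitmap=............. | 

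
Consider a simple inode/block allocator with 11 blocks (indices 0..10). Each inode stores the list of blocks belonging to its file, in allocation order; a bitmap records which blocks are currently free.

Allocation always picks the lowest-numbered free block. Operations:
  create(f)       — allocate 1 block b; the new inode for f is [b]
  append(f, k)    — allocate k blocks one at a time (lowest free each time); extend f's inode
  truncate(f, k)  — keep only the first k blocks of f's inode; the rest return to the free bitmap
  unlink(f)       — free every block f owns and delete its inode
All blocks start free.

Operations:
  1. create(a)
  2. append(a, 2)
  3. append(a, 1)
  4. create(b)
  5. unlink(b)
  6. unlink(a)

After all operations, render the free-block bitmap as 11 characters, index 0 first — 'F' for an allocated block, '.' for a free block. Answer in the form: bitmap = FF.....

bitmap = ...........

  1. create(a)  ⇒  F..........  {a→[0]}
  2. append(a, 2)  ⇒  FFF........  {a→[0, 1, 2]}
  3. append(a, 1)  ⇒  FFFF.......  {a→[0, 1, 2, 3]}
  4. create(b)  ⇒  FFFFF......  {a→[0, 1, 2, 3]; b→[4]}
  5. unlink(b)  ⇒  FFFF.......  {a→[0, 1, 2, 3]}
  6. unlink(a)  ⇒  ...........  {}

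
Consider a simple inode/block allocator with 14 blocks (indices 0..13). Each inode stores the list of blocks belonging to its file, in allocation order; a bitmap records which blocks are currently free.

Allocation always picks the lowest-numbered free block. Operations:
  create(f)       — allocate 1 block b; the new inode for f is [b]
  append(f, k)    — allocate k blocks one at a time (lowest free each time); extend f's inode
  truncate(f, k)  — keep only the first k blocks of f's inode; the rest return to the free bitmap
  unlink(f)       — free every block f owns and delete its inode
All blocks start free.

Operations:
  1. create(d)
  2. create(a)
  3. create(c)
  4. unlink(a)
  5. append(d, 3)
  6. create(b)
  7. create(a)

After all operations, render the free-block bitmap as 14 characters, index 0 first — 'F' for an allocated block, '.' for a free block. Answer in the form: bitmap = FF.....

[1] create(d) — d=0 (map F.............)
[2] create(a) — a=1 d=0 (map FF............)
[3] create(c) — a=1 c=2 d=0 (map FFF...........)
[4] unlink(a) — c=2 d=0 (map F.F...........)
[5] append(d, 3) — c=2 d=0,1,3,4 (map FFFFF.........)
[6] create(b) — b=5 c=2 d=0,1,3,4 (map FFFFFF........)
[7] create(a) — a=6 b=5 c=2 d=0,1,3,4 (map FFFFFFF.......)

bitmap = FFFFFFF.......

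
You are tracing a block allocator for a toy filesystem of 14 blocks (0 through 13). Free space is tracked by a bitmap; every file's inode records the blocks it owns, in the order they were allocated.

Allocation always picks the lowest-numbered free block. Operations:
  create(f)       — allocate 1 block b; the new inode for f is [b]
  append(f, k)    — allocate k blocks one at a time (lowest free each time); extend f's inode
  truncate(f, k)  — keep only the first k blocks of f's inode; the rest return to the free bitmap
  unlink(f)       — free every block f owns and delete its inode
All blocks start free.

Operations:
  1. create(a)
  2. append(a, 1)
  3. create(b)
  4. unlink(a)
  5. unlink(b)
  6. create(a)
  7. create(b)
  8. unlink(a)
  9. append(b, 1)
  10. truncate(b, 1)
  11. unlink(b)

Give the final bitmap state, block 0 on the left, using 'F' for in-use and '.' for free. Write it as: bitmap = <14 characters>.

create(a): bitmap=F............. | a=[0]
append(a, 1): bitmap=FF............ | a=[0, 1]
create(b): bitmap=FFF........... | a=[0, 1] b=[2]
unlink(a): bitmap=..F........... | b=[2]
unlink(b): bitmap=.............. | 
create(a): bitmap=F............. | a=[0]
create(b): bitmap=FF............ | a=[0] b=[1]
unlink(a): bitmap=.F............ | b=[1]
append(b, 1): bitmap=FF............ | b=[1, 0]
truncate(b, 1): bitmap=.F............ | b=[1]
unlink(b): bitmap=.............. | 

bitmap = ..............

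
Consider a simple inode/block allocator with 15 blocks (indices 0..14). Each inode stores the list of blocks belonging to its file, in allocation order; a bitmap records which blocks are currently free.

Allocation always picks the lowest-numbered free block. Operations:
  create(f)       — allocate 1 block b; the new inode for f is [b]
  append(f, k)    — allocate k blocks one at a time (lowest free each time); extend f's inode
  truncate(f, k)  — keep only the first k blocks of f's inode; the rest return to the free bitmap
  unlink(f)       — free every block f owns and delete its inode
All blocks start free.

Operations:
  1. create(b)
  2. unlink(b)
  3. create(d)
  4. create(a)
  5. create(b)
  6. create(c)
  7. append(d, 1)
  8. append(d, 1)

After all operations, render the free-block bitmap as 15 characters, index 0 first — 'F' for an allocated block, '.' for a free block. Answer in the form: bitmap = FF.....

bitmap = FFFFFF.........

[1] create(b) — b=0 (map F..............)
[2] unlink(b) —  (map ...............)
[3] create(d) — d=0 (map F..............)
[4] create(a) — a=1 d=0 (map FF.............)
[5] create(b) — a=1 b=2 d=0 (map FFF............)
[6] create(c) — a=1 b=2 c=3 d=0 (map FFFF...........)
[7] append(d, 1) — a=1 b=2 c=3 d=0,4 (map FFFFF..........)
[8] append(d, 1) — a=1 b=2 c=3 d=0,4,5 (map FFFFFF.........)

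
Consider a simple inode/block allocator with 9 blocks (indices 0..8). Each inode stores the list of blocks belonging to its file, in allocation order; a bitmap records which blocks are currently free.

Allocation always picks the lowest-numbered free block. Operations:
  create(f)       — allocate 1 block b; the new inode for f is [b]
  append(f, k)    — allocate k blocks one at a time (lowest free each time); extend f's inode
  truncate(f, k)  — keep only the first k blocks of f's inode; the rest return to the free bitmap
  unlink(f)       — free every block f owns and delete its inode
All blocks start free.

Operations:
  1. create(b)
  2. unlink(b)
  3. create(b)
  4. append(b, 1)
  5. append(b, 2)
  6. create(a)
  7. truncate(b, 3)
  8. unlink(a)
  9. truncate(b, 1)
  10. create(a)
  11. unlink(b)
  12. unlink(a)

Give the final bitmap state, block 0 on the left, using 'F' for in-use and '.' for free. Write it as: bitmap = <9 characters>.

create(b): bitmap=F........ | b=[0]
unlink(b): bitmap=......... | 
create(b): bitmap=F........ | b=[0]
append(b, 1): bitmap=FF....... | b=[0, 1]
append(b, 2): bitmap=FFFF..... | b=[0, 1, 2, 3]
create(a): bitmap=FFFFF.... | a=[4] b=[0, 1, 2, 3]
truncate(b, 3): bitmap=FFF.F.... | a=[4] b=[0, 1, 2]
unlink(a): bitmap=FFF...... | b=[0, 1, 2]
truncate(b, 1): bitmap=F........ | b=[0]
create(a): bitmap=FF....... | a=[1] b=[0]
unlink(b): bitmap=.F....... | a=[1]
unlink(a): bitmap=......... | 

bitmap = .........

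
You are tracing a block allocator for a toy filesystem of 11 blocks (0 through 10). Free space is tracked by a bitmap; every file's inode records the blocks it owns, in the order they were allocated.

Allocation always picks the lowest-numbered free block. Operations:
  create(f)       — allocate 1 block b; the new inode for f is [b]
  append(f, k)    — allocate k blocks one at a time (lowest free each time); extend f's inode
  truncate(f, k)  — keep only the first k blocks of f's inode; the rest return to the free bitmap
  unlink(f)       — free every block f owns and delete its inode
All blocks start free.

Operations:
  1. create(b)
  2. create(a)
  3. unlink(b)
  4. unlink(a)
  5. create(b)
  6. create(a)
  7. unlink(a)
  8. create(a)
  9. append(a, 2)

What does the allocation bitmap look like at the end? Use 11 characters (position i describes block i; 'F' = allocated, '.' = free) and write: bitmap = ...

bitmap = FFFF.......

[1] create(b) — b=0 (map F..........)
[2] create(a) — a=1 b=0 (map FF.........)
[3] unlink(b) — a=1 (map .F.........)
[4] unlink(a) —  (map ...........)
[5] create(b) — b=0 (map F..........)
[6] create(a) — a=1 b=0 (map FF.........)
[7] unlink(a) — b=0 (map F..........)
[8] create(a) — a=1 b=0 (map FF.........)
[9] append(a, 2) — a=1,2,3 b=0 (map FFFF.......)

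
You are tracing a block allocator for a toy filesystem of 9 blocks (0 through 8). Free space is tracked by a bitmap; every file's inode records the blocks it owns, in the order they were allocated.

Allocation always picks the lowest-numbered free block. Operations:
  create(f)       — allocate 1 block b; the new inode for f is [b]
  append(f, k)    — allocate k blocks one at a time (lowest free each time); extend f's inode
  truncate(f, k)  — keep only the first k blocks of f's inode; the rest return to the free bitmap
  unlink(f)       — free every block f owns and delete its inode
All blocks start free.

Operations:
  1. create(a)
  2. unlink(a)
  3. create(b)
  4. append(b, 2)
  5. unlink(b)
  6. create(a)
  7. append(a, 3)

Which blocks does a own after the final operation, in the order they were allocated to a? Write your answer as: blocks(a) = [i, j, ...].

blocks(a) = [0, 1, 2, 3]

  1. create(a)  ⇒  F........  {a→[0]}
  2. unlink(a)  ⇒  .........  {}
  3. create(b)  ⇒  F........  {b→[0]}
  4. append(b, 2)  ⇒  FFF......  {b→[0, 1, 2]}
  5. unlink(b)  ⇒  .........  {}
  6. create(a)  ⇒  F........  {a→[0]}
  7. append(a, 3)  ⇒  FFFF.....  {a→[0, 1, 2, 3]}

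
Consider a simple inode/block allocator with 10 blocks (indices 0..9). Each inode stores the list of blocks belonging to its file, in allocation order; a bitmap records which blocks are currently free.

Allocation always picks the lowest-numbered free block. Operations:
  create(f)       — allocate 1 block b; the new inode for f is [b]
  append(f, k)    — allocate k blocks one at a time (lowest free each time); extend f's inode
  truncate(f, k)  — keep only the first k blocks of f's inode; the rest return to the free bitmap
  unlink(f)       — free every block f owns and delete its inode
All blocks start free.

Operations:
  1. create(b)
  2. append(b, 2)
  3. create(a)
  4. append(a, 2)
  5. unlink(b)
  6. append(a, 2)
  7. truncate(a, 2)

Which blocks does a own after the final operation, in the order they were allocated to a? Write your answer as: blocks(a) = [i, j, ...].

blocks(a) = [3, 4]

after create(b) → b:[0]  free=[F.........]
after append(b, 2) → b:[0, 1, 2]  free=[FFF.......]
after create(a) → a:[3], b:[0, 1, 2]  free=[FFFF......]
after append(a, 2) → a:[3, 4, 5], b:[0, 1, 2]  free=[FFFFFF....]
after unlink(b) → a:[3, 4, 5]  free=[...FFF....]
after append(a, 2) → a:[3, 4, 5, 0, 1]  free=[FF.FFF....]
after truncate(a, 2) → a:[3, 4]  free=[...FF.....]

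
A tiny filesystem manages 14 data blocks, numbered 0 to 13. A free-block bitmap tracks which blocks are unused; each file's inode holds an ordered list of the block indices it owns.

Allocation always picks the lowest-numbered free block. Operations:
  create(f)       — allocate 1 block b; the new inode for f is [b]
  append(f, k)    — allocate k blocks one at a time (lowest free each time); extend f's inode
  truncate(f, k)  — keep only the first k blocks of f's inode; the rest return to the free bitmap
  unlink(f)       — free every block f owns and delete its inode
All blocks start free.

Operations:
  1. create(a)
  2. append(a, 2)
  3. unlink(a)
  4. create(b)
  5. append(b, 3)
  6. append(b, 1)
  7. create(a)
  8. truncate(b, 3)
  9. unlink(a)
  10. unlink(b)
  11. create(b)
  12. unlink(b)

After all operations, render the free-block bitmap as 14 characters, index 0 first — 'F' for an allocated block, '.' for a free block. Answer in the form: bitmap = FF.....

  1. create(a)  ⇒  F.............  {a→[0]}
  2. append(a, 2)  ⇒  FFF...........  {a→[0, 1, 2]}
  3. unlink(a)  ⇒  ..............  {}
  4. create(b)  ⇒  F.............  {b→[0]}
  5. append(b, 3)  ⇒  FFFF..........  {b→[0, 1, 2, 3]}
  6. append(b, 1)  ⇒  FFFFF.........  {b→[0, 1, 2, 3, 4]}
  7. create(a)  ⇒  FFFFFF........  {a→[5]; b→[0, 1, 2, 3, 4]}
  8. truncate(b, 3)  ⇒  FFF..F........  {a→[5]; b→[0, 1, 2]}
  9. unlink(a)  ⇒  FFF...........  {b→[0, 1, 2]}
  10. unlink(b)  ⇒  ..............  {}
  11. create(b)  ⇒  F.............  {b→[0]}
  12. unlink(b)  ⇒  ..............  {}

bitmap = ..............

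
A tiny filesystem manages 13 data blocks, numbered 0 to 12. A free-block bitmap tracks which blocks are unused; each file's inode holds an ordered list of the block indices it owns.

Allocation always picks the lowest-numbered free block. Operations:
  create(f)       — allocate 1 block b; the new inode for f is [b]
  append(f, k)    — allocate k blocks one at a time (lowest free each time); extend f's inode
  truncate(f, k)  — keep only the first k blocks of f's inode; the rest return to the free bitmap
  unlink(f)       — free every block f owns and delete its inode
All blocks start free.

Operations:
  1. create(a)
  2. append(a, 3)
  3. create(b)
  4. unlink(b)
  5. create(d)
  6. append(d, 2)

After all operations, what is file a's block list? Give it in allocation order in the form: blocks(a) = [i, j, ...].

blocks(a) = [0, 1, 2, 3]

[1] create(a) — a=0 (map F............)
[2] append(a, 3) — a=0,1,2,3 (map FFFF.........)
[3] create(b) — a=0,1,2,3 b=4 (map FFFFF........)
[4] unlink(b) — a=0,1,2,3 (map FFFF.........)
[5] create(d) — a=0,1,2,3 d=4 (map FFFFF........)
[6] append(d, 2) — a=0,1,2,3 d=4,5,6 (map FFFFFFF......)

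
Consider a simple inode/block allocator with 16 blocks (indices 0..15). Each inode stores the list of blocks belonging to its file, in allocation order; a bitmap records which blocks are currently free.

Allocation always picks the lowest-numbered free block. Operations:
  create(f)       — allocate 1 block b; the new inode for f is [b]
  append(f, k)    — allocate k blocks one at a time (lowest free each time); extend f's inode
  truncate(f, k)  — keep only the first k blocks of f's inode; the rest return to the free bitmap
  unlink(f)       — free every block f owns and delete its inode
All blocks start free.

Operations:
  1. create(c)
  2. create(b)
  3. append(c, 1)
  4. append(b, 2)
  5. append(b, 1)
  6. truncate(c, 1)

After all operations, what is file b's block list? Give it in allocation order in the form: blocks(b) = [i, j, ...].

blocks(b) = [1, 3, 4, 5]

[1] create(c) — c=0 (map F...............)
[2] create(b) — b=1 c=0 (map FF..............)
[3] append(c, 1) — b=1 c=0,2 (map FFF.............)
[4] append(b, 2) — b=1,3,4 c=0,2 (map FFFFF...........)
[5] append(b, 1) — b=1,3,4,5 c=0,2 (map FFFFFF..........)
[6] truncate(c, 1) — b=1,3,4,5 c=0 (map FF.FFF..........)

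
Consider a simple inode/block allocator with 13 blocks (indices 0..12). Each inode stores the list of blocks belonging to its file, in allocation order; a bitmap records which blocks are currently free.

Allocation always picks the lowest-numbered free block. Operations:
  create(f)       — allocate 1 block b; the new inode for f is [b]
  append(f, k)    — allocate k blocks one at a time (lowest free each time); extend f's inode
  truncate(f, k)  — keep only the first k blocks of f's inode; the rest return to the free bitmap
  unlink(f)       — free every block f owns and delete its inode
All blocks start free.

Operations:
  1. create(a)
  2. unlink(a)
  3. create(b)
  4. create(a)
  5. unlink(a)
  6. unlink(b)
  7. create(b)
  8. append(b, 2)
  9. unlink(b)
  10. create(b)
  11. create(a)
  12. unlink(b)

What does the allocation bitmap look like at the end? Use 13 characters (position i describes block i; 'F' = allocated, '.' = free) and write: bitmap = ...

  1. create(a)  ⇒  F............  {a→[0]}
  2. unlink(a)  ⇒  .............  {}
  3. create(b)  ⇒  F............  {b→[0]}
  4. create(a)  ⇒  FF...........  {a→[1]; b→[0]}
  5. unlink(a)  ⇒  F............  {b→[0]}
  6. unlink(b)  ⇒  .............  {}
  7. create(b)  ⇒  F............  {b→[0]}
  8. append(b, 2)  ⇒  FFF..........  {b→[0, 1, 2]}
  9. unlink(b)  ⇒  .............  {}
  10. create(b)  ⇒  F............  {b→[0]}
  11. create(a)  ⇒  FF...........  {a→[1]; b→[0]}
  12. unlink(b)  ⇒  .F...........  {a→[1]}

bitmap = .F...........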